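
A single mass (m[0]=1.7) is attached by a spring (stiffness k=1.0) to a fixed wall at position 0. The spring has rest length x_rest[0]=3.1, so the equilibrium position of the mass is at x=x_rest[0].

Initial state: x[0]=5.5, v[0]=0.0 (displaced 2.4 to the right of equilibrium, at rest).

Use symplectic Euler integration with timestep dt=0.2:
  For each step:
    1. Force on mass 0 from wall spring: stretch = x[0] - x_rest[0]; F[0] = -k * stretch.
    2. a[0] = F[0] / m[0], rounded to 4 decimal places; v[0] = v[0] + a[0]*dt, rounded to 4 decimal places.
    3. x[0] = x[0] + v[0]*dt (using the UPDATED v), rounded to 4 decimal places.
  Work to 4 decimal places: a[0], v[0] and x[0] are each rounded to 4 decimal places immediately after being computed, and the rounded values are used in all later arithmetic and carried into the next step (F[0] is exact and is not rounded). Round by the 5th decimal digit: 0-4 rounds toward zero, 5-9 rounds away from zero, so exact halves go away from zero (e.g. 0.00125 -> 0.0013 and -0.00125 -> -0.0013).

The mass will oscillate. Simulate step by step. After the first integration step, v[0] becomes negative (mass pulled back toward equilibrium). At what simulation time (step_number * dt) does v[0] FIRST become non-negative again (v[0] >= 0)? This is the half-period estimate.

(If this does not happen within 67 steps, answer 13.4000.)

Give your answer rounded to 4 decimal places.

Step 0: x=[5.5000] v=[0.0000]
Step 1: x=[5.4435] v=[-0.2824]
Step 2: x=[5.3319] v=[-0.5581]
Step 3: x=[5.1678] v=[-0.8207]
Step 4: x=[4.9550] v=[-1.0640]
Step 5: x=[4.6986] v=[-1.2822]
Step 6: x=[4.4045] v=[-1.4703]
Step 7: x=[4.0797] v=[-1.6238]
Step 8: x=[3.7319] v=[-1.7391]
Step 9: x=[3.3692] v=[-1.8134]
Step 10: x=[3.0002] v=[-1.8451]
Step 11: x=[2.6335] v=[-1.8334]
Step 12: x=[2.2778] v=[-1.7785]
Step 13: x=[1.9414] v=[-1.6818]
Step 14: x=[1.6323] v=[-1.5455]
Step 15: x=[1.3577] v=[-1.3728]
Step 16: x=[1.1241] v=[-1.1678]
Step 17: x=[0.9370] v=[-0.9353]
Step 18: x=[0.8008] v=[-0.6808]
Step 19: x=[0.7187] v=[-0.4103]
Step 20: x=[0.6927] v=[-0.1301]
Step 21: x=[0.7233] v=[0.1531]
First v>=0 after going negative at step 21, time=4.2000

Answer: 4.2000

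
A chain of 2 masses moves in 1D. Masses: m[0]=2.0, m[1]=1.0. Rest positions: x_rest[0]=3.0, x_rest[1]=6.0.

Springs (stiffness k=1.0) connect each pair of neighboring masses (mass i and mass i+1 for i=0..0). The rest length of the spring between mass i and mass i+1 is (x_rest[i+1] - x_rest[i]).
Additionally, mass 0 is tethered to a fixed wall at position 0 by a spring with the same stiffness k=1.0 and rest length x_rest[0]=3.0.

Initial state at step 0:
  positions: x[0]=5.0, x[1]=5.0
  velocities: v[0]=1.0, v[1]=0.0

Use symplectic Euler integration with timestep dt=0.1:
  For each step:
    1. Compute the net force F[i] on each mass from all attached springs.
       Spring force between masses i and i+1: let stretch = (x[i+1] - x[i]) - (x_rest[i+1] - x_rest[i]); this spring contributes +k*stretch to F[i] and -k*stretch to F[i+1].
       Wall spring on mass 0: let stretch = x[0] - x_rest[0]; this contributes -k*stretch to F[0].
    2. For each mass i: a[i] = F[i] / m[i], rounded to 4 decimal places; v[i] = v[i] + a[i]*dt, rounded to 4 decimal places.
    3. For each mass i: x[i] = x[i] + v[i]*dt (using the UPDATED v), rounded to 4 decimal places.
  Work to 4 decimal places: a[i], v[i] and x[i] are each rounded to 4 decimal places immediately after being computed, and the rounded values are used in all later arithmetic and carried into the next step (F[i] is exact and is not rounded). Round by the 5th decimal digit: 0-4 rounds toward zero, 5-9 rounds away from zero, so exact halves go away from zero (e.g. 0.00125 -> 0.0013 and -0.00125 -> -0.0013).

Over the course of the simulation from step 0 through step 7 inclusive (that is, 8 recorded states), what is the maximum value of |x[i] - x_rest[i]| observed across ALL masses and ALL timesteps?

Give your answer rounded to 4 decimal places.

Answer: 2.1480

Derivation:
Step 0: x=[5.0000 5.0000] v=[1.0000 0.0000]
Step 1: x=[5.0750 5.0300] v=[0.7500 0.3000]
Step 2: x=[5.1244 5.0905] v=[0.4940 0.6045]
Step 3: x=[5.1480 5.1813] v=[0.2361 0.9079]
Step 4: x=[5.1460 5.3018] v=[-0.0196 1.2046]
Step 5: x=[5.1191 5.4507] v=[-0.2691 1.4890]
Step 6: x=[5.0683 5.6263] v=[-0.5085 1.7558]
Step 7: x=[4.9949 5.8263] v=[-0.7340 2.0000]
Max displacement = 2.1480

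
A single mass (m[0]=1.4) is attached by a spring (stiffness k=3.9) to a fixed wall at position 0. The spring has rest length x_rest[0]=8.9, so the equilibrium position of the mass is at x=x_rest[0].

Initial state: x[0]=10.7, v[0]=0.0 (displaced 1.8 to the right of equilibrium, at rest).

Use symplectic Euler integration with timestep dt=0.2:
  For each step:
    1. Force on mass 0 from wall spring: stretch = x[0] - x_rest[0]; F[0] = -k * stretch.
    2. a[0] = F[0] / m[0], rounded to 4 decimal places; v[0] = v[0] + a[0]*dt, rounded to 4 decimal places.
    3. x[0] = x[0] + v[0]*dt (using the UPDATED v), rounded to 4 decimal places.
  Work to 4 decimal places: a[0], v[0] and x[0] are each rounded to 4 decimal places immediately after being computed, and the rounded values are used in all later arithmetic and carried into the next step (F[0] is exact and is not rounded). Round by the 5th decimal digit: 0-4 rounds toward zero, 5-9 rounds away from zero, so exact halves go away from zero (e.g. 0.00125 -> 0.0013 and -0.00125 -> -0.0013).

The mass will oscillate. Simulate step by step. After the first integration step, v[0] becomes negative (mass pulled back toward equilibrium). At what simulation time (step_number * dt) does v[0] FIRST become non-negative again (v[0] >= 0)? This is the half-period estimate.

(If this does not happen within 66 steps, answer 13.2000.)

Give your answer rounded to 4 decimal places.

Answer: 2.0000

Derivation:
Step 0: x=[10.7000] v=[0.0000]
Step 1: x=[10.4994] v=[-1.0029]
Step 2: x=[10.1206] v=[-1.8940]
Step 3: x=[9.6058] v=[-2.5740]
Step 4: x=[9.0124] v=[-2.9672]
Step 5: x=[8.4064] v=[-3.0298]
Step 6: x=[7.8554] v=[-2.7548]
Step 7: x=[7.4208] v=[-2.1728]
Step 8: x=[7.1511] v=[-1.3487]
Step 9: x=[7.0762] v=[-0.3743]
Step 10: x=[7.2046] v=[0.6418]
First v>=0 after going negative at step 10, time=2.0000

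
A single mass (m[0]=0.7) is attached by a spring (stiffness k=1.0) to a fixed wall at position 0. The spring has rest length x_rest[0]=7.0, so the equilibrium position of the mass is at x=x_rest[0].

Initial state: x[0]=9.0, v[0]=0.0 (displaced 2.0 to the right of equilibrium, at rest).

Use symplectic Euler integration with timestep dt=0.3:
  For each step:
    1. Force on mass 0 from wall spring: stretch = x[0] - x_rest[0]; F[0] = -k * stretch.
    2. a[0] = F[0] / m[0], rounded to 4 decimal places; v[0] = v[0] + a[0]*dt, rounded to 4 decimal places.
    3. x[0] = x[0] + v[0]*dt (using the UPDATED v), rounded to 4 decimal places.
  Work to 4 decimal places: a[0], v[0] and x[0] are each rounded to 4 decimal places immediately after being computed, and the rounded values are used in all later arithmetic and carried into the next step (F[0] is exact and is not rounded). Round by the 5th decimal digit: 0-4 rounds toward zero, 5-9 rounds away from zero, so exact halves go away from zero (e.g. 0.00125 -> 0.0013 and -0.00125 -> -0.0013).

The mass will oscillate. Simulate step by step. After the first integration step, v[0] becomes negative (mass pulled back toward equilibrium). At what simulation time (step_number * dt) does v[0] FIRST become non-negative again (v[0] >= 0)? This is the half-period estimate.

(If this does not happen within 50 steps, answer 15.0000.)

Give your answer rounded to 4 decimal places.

Step 0: x=[9.0000] v=[0.0000]
Step 1: x=[8.7429] v=[-0.8571]
Step 2: x=[8.2617] v=[-1.6041]
Step 3: x=[7.6183] v=[-2.1448]
Step 4: x=[6.8954] v=[-2.4098]
Step 5: x=[6.1859] v=[-2.3650]
Step 6: x=[5.5811] v=[-2.0161]
Step 7: x=[5.1587] v=[-1.4080]
Step 8: x=[4.9730] v=[-0.6189]
Step 9: x=[5.0479] v=[0.2498]
First v>=0 after going negative at step 9, time=2.7000

Answer: 2.7000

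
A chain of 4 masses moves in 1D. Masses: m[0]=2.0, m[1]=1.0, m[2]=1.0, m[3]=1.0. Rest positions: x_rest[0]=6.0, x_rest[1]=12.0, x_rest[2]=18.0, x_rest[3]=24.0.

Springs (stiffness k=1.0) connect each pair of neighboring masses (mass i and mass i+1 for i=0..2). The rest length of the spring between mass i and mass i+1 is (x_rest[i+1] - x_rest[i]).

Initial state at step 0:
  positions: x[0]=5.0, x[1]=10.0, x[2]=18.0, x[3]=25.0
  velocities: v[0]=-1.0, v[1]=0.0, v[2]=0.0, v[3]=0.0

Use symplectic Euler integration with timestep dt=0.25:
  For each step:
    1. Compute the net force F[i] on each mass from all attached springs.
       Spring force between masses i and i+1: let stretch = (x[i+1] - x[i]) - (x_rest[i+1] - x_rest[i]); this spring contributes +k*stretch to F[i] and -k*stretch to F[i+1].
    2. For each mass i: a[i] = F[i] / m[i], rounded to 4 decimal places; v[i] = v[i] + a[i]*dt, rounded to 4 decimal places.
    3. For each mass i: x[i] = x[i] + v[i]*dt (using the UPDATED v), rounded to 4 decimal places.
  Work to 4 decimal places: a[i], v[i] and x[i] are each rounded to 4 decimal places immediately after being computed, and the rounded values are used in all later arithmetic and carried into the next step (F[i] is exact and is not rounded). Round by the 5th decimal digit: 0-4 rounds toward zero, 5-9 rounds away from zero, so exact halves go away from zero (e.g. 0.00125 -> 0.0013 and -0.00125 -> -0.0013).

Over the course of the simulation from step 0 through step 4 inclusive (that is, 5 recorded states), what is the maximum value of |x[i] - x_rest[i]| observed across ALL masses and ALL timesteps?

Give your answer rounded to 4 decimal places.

Step 0: x=[5.0000 10.0000 18.0000 25.0000] v=[-1.0000 0.0000 0.0000 0.0000]
Step 1: x=[4.7188 10.1875 17.9375 24.9375] v=[-1.1250 0.7500 -0.2500 -0.2500]
Step 2: x=[4.4210 10.5176 17.8281 24.8125] v=[-1.1914 1.3203 -0.4375 -0.5000]
Step 3: x=[4.1262 10.9236 17.6984 24.6260] v=[-1.1793 1.6238 -0.5190 -0.7461]
Step 4: x=[3.8563 11.3282 17.5782 24.3815] v=[-1.0796 1.6182 -0.4808 -0.9780]
Max displacement = 2.1437

Answer: 2.1437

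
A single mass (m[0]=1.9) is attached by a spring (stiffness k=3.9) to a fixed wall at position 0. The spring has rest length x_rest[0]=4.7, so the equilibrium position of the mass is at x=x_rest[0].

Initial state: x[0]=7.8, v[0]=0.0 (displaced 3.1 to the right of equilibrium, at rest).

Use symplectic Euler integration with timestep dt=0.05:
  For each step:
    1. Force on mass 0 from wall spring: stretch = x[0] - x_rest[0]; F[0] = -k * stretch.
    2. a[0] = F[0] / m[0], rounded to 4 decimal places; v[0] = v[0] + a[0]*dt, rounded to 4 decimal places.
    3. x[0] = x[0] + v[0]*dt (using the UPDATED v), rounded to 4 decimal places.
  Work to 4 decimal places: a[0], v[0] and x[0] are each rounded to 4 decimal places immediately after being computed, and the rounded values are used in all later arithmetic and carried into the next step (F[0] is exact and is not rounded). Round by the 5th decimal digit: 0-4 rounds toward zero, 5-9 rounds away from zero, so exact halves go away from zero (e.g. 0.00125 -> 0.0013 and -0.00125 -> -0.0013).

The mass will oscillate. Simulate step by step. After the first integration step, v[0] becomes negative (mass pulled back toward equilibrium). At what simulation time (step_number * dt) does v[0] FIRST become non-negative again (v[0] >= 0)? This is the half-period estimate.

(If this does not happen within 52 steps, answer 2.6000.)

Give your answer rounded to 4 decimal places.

Step 0: x=[7.8000] v=[0.0000]
Step 1: x=[7.7841] v=[-0.3182]
Step 2: x=[7.7524] v=[-0.6347]
Step 3: x=[7.7050] v=[-0.9480]
Step 4: x=[7.6422] v=[-1.2564]
Step 5: x=[7.5643] v=[-1.5584]
Step 6: x=[7.4717] v=[-1.8524]
Step 7: x=[7.3649] v=[-2.1369]
Step 8: x=[7.2444] v=[-2.4104]
Step 9: x=[7.1108] v=[-2.6715]
Step 10: x=[6.9649] v=[-2.9189]
Step 11: x=[6.8073] v=[-3.1514]
Step 12: x=[6.6389] v=[-3.3677]
Step 13: x=[6.4606] v=[-3.5667]
Step 14: x=[6.2732] v=[-3.7474]
Step 15: x=[6.0778] v=[-3.9089]
Step 16: x=[5.8753] v=[-4.0503]
Step 17: x=[5.6668] v=[-4.1709]
Step 18: x=[5.4533] v=[-4.2701]
Step 19: x=[5.2359] v=[-4.3474]
Step 20: x=[5.0158] v=[-4.4024]
Step 21: x=[4.7941] v=[-4.4348]
Step 22: x=[4.5719] v=[-4.4445]
Step 23: x=[4.3503] v=[-4.4314]
Step 24: x=[4.1305] v=[-4.3955]
Step 25: x=[3.9136] v=[-4.3371]
Step 26: x=[3.7008] v=[-4.2564]
Step 27: x=[3.4931] v=[-4.1539]
Step 28: x=[3.2916] v=[-4.0300]
Step 29: x=[3.0973] v=[-3.8855]
Step 30: x=[2.9113] v=[-3.7210]
Step 31: x=[2.7344] v=[-3.5374]
Step 32: x=[2.5676] v=[-3.3357]
Step 33: x=[2.4118] v=[-3.1169]
Step 34: x=[2.2677] v=[-2.8821]
Step 35: x=[2.1361] v=[-2.6325]
Step 36: x=[2.0176] v=[-2.3694]
Step 37: x=[1.9129] v=[-2.0941]
Step 38: x=[1.8225] v=[-1.8081]
Step 39: x=[1.7469] v=[-1.5128]
Step 40: x=[1.6864] v=[-1.2097]
Step 41: x=[1.6414] v=[-0.9004]
Step 42: x=[1.6121] v=[-0.5865]
Step 43: x=[1.5986] v=[-0.2696]
Step 44: x=[1.6010] v=[0.0487]
First v>=0 after going negative at step 44, time=2.2000

Answer: 2.2000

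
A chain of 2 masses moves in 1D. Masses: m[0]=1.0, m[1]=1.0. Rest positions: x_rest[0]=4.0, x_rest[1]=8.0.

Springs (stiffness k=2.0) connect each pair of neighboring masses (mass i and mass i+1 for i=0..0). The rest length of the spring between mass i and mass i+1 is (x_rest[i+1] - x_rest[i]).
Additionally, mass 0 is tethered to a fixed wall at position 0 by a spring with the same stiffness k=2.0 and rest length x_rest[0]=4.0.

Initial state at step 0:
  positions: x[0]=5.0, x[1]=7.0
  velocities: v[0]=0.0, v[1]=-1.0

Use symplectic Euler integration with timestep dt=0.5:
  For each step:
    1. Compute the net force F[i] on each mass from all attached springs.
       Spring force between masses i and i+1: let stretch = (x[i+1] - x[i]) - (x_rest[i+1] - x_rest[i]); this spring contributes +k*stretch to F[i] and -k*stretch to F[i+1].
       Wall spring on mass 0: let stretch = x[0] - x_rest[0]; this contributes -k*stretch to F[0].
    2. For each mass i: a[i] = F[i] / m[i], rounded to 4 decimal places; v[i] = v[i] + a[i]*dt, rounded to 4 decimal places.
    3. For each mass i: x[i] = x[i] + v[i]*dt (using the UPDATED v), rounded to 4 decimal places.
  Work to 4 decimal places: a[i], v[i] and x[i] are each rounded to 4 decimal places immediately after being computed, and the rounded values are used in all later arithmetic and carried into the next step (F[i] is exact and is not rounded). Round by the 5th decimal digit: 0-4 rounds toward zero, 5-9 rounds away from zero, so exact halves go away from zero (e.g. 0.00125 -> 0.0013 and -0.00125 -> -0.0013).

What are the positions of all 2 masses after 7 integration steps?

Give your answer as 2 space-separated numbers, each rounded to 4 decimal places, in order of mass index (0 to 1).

Step 0: x=[5.0000 7.0000] v=[0.0000 -1.0000]
Step 1: x=[3.5000 7.5000] v=[-3.0000 1.0000]
Step 2: x=[2.2500 8.0000] v=[-2.5000 1.0000]
Step 3: x=[2.7500 7.6250] v=[1.0000 -0.7500]
Step 4: x=[4.3125 6.8125] v=[3.1250 -1.6250]
Step 5: x=[4.9688 6.7500] v=[1.3125 -0.1250]
Step 6: x=[4.0313 7.7969] v=[-1.8751 2.0938]
Step 7: x=[2.9609 8.9610] v=[-2.1408 2.3282]

Answer: 2.9609 8.9610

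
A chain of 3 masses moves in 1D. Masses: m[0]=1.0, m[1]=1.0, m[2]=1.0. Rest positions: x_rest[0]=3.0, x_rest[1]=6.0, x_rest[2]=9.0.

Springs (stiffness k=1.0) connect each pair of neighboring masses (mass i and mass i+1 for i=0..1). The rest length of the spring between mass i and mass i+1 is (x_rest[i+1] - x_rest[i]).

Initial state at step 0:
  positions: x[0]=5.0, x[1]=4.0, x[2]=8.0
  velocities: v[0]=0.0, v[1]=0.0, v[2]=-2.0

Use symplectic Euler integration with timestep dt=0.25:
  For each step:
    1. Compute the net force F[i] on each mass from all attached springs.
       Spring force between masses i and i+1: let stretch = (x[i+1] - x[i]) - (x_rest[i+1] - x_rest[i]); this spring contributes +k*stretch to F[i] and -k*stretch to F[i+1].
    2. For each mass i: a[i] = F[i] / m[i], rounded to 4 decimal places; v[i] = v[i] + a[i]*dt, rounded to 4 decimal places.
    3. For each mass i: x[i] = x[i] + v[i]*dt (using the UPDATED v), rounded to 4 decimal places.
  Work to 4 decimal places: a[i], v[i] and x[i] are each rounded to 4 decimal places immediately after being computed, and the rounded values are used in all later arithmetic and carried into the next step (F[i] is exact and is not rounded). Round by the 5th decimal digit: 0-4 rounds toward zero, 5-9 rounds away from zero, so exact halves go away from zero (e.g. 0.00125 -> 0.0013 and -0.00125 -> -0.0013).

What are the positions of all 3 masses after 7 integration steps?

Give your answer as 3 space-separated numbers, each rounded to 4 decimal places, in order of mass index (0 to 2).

Answer: 1.1679 6.2264 6.1059

Derivation:
Step 0: x=[5.0000 4.0000 8.0000] v=[0.0000 0.0000 -2.0000]
Step 1: x=[4.7500 4.3125 7.4375] v=[-1.0000 1.2500 -2.2500]
Step 2: x=[4.2852 4.8477 6.8672] v=[-1.8594 2.1406 -2.2813]
Step 3: x=[3.6680 5.4739 6.3582] v=[-2.4688 2.5049 -2.0362]
Step 4: x=[2.9762 6.0425 5.9814] v=[-2.7673 2.2745 -1.5073]
Step 5: x=[2.2885 6.4157 5.7959] v=[-2.7507 1.4927 -0.7420]
Step 6: x=[1.6713 6.4922 5.8367] v=[-2.4689 0.3060 0.1630]
Step 7: x=[1.1679 6.2264 6.1059] v=[-2.0137 -1.0631 1.0769]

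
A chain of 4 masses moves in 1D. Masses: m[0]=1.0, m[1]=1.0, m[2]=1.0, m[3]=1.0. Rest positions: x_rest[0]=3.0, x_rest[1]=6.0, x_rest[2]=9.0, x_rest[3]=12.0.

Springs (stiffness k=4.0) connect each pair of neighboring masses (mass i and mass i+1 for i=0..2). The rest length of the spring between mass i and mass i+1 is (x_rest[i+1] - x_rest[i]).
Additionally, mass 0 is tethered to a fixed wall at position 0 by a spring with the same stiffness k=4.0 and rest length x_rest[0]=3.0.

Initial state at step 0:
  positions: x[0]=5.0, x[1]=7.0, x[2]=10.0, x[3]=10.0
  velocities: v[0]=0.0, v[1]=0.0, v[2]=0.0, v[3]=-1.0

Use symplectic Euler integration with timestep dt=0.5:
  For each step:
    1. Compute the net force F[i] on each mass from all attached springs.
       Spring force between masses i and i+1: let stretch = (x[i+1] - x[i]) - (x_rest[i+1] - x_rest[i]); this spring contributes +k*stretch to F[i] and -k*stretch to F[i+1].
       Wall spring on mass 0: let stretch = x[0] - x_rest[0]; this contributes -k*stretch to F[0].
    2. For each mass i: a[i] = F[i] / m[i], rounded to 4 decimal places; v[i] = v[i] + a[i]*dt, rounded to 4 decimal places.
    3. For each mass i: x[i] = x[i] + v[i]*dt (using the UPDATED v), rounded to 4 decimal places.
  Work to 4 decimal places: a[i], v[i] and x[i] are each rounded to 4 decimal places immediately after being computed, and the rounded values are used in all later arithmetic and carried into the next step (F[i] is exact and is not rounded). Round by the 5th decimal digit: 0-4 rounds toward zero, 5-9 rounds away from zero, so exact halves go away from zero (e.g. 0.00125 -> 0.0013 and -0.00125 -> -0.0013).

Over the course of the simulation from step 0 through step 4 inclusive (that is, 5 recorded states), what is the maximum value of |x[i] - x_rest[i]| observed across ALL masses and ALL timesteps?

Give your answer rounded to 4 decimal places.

Answer: 4.0000

Derivation:
Step 0: x=[5.0000 7.0000 10.0000 10.0000] v=[0.0000 0.0000 0.0000 -1.0000]
Step 1: x=[2.0000 8.0000 7.0000 12.5000] v=[-6.0000 2.0000 -6.0000 5.0000]
Step 2: x=[3.0000 2.0000 10.5000 12.5000] v=[2.0000 -12.0000 7.0000 0.0000]
Step 3: x=[0.0000 5.5000 7.5000 13.5000] v=[-6.0000 7.0000 -6.0000 2.0000]
Step 4: x=[2.5000 5.5000 8.5000 11.5000] v=[5.0000 0.0000 2.0000 -4.0000]
Max displacement = 4.0000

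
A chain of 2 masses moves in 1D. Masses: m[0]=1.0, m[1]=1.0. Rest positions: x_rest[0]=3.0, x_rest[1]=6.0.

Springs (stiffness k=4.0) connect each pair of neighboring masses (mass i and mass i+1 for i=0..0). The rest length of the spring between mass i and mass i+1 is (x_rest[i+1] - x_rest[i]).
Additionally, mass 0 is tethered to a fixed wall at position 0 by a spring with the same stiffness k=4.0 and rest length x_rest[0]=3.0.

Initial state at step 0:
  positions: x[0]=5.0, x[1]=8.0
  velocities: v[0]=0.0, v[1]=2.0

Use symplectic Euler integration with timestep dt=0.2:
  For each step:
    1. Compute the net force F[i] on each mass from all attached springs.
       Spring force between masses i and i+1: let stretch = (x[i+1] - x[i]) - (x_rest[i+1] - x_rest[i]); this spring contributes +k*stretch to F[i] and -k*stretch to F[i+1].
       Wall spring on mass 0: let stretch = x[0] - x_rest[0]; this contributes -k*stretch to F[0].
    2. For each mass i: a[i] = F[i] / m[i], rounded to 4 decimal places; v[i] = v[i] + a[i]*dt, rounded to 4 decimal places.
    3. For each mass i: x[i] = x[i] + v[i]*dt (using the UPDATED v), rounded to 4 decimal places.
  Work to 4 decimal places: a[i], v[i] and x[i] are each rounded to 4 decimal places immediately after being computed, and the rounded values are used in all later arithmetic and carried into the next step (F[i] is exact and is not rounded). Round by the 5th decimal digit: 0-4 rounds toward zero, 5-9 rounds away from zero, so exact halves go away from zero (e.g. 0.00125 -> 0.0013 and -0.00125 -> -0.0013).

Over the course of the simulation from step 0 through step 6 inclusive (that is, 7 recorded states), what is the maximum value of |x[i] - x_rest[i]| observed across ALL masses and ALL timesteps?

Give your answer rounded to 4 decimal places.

Answer: 2.7331

Derivation:
Step 0: x=[5.0000 8.0000] v=[0.0000 2.0000]
Step 1: x=[4.6800 8.4000] v=[-1.6000 2.0000]
Step 2: x=[4.2064 8.6848] v=[-2.3680 1.4240]
Step 3: x=[3.7763 8.7331] v=[-2.1504 0.2413]
Step 4: x=[3.5351 8.4683] v=[-1.2060 -1.3241]
Step 5: x=[3.5176 7.8942] v=[-0.0875 -2.8707]
Step 6: x=[3.6375 7.0998] v=[0.5997 -3.9720]
Max displacement = 2.7331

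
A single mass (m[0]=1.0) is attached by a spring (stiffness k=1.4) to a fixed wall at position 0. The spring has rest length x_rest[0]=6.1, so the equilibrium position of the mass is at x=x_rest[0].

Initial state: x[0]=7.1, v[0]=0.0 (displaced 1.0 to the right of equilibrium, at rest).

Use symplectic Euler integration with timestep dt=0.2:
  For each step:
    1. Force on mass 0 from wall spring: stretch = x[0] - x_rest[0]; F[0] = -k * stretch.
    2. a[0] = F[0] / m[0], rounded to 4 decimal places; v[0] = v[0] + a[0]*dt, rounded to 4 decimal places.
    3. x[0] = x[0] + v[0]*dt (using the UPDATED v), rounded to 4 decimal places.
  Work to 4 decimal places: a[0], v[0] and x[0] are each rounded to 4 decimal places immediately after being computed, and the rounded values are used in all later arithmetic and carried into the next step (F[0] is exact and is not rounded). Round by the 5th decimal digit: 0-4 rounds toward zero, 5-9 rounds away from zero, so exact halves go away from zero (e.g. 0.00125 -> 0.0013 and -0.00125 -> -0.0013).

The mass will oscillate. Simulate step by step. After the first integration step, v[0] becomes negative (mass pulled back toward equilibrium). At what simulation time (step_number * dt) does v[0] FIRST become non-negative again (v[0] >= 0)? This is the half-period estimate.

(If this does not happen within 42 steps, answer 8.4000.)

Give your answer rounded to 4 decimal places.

Step 0: x=[7.1000] v=[0.0000]
Step 1: x=[7.0440] v=[-0.2800]
Step 2: x=[6.9351] v=[-0.5443]
Step 3: x=[6.7795] v=[-0.7781]
Step 4: x=[6.5858] v=[-0.9684]
Step 5: x=[6.3649] v=[-1.1044]
Step 6: x=[6.1292] v=[-1.1786]
Step 7: x=[5.8918] v=[-1.1868]
Step 8: x=[5.6661] v=[-1.1285]
Step 9: x=[5.4647] v=[-1.0070]
Step 10: x=[5.2989] v=[-0.8291]
Step 11: x=[5.1779] v=[-0.6048]
Step 12: x=[5.1086] v=[-0.3466]
Step 13: x=[5.0948] v=[-0.0690]
Step 14: x=[5.1373] v=[0.2125]
First v>=0 after going negative at step 14, time=2.8000

Answer: 2.8000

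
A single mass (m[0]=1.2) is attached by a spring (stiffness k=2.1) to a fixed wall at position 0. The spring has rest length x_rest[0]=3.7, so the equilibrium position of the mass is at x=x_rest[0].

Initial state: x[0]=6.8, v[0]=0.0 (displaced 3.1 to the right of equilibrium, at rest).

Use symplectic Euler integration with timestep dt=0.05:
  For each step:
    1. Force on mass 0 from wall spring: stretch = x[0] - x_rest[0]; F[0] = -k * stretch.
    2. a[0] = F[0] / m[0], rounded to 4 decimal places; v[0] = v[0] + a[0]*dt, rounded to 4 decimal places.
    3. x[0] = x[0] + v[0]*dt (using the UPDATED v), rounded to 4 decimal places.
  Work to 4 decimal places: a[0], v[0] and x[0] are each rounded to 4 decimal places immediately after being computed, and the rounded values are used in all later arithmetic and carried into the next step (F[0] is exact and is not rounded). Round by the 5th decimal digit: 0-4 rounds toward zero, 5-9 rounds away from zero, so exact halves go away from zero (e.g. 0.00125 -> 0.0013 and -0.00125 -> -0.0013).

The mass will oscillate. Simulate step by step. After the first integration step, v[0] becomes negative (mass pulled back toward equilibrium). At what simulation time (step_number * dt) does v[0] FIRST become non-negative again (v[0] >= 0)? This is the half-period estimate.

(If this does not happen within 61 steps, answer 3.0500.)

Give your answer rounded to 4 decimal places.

Answer: 2.4000

Derivation:
Step 0: x=[6.8000] v=[0.0000]
Step 1: x=[6.7864] v=[-0.2713]
Step 2: x=[6.7593] v=[-0.5414]
Step 3: x=[6.7188] v=[-0.8091]
Step 4: x=[6.6651] v=[-1.0732]
Step 5: x=[6.5985] v=[-1.3326]
Step 6: x=[6.5192] v=[-1.5862]
Step 7: x=[6.4276] v=[-1.8329]
Step 8: x=[6.3240] v=[-2.0716]
Step 9: x=[6.2089] v=[-2.3012]
Step 10: x=[6.0829] v=[-2.5207]
Step 11: x=[5.9464] v=[-2.7292]
Step 12: x=[5.8001] v=[-2.9258]
Step 13: x=[5.6446] v=[-3.1096]
Step 14: x=[5.4806] v=[-3.2798]
Step 15: x=[5.3088] v=[-3.4356]
Step 16: x=[5.1300] v=[-3.5764]
Step 17: x=[4.9449] v=[-3.7015]
Step 18: x=[4.7544] v=[-3.8104]
Step 19: x=[4.5593] v=[-3.9027]
Step 20: x=[4.3604] v=[-3.9779]
Step 21: x=[4.1586] v=[-4.0357]
Step 22: x=[3.9548] v=[-4.0758]
Step 23: x=[3.7499] v=[-4.0981]
Step 24: x=[3.5448] v=[-4.1025]
Step 25: x=[3.3404] v=[-4.0889]
Step 26: x=[3.1375] v=[-4.0574]
Step 27: x=[2.9371] v=[-4.0082]
Step 28: x=[2.7400] v=[-3.9414]
Step 29: x=[2.5471] v=[-3.8574]
Step 30: x=[2.3593] v=[-3.7565]
Step 31: x=[2.1773] v=[-3.6392]
Step 32: x=[2.0020] v=[-3.5060]
Step 33: x=[1.8341] v=[-3.3574]
Step 34: x=[1.6744] v=[-3.1941]
Step 35: x=[1.5236] v=[-3.0169]
Step 36: x=[1.3823] v=[-2.8265]
Step 37: x=[1.2511] v=[-2.6237]
Step 38: x=[1.1306] v=[-2.4094]
Step 39: x=[1.0214] v=[-2.1846]
Step 40: x=[0.9239] v=[-1.9502]
Step 41: x=[0.8385] v=[-1.7073]
Step 42: x=[0.7657] v=[-1.4569]
Step 43: x=[0.7057] v=[-1.2002]
Step 44: x=[0.6588] v=[-0.9382]
Step 45: x=[0.6252] v=[-0.6721]
Step 46: x=[0.6050] v=[-0.4031]
Step 47: x=[0.5984] v=[-0.1323]
Step 48: x=[0.6054] v=[0.1391]
First v>=0 after going negative at step 48, time=2.4000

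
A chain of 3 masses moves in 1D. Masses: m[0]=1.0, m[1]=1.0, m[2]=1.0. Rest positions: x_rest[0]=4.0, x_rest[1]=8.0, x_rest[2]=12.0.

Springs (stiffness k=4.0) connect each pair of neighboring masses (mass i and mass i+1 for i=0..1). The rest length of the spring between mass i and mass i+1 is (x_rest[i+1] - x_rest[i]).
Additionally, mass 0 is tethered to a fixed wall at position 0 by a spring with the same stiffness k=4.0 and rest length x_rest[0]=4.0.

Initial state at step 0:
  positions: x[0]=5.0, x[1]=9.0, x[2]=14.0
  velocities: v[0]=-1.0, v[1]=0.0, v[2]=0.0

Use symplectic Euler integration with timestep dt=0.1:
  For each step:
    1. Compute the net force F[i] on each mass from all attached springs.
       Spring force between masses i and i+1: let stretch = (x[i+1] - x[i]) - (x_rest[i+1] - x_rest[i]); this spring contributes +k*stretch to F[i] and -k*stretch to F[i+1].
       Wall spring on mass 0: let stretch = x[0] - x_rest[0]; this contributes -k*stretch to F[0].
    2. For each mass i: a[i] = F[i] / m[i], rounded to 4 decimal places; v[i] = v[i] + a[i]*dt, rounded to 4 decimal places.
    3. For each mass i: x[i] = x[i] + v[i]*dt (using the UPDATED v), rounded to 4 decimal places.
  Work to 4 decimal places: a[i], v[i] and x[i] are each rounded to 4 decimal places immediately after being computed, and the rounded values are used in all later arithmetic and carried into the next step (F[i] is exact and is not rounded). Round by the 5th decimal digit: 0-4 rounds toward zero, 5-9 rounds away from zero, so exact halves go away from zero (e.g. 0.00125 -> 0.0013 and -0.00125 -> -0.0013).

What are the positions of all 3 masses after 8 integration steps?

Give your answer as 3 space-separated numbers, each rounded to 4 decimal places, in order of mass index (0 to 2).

Step 0: x=[5.0000 9.0000 14.0000] v=[-1.0000 0.0000 0.0000]
Step 1: x=[4.8600 9.0400 13.9600] v=[-1.4000 0.4000 -0.4000]
Step 2: x=[4.6928 9.1096 13.8832] v=[-1.6720 0.6960 -0.7680]
Step 3: x=[4.5146 9.1935 13.7755] v=[-1.7824 0.8387 -1.0774]
Step 4: x=[4.3429 9.2735 13.6445] v=[-1.7167 0.7999 -1.3102]
Step 5: x=[4.1947 9.3311 13.4986] v=[-1.4816 0.5761 -1.4586]
Step 6: x=[4.0842 9.3500 13.3460] v=[-1.1049 0.1885 -1.5256]
Step 7: x=[4.0210 9.3181 13.1936] v=[-0.6323 -0.3194 -1.5240]
Step 8: x=[4.0088 9.2293 13.0462] v=[-0.1219 -0.8880 -1.4742]

Answer: 4.0088 9.2293 13.0462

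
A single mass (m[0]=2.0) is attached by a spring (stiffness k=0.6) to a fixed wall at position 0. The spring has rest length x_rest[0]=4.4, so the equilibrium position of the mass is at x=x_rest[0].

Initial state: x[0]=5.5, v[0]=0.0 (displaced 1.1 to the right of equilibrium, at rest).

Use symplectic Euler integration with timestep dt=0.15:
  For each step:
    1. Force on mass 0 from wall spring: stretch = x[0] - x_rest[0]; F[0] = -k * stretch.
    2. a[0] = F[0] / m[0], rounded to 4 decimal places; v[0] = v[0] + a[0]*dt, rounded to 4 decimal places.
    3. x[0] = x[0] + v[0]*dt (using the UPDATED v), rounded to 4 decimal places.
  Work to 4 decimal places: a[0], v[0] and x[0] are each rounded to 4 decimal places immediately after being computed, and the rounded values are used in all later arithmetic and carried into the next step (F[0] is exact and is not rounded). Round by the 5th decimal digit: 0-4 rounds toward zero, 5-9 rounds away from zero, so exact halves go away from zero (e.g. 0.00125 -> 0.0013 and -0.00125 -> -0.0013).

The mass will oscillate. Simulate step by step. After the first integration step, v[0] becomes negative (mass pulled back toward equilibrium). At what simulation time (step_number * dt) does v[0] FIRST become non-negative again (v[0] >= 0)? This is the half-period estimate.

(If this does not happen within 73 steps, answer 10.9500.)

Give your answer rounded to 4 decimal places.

Answer: 5.8500

Derivation:
Step 0: x=[5.5000] v=[0.0000]
Step 1: x=[5.4926] v=[-0.0495]
Step 2: x=[5.4778] v=[-0.0987]
Step 3: x=[5.4557] v=[-0.1472]
Step 4: x=[5.4265] v=[-0.1947]
Step 5: x=[5.3904] v=[-0.2409]
Step 6: x=[5.3476] v=[-0.2855]
Step 7: x=[5.2984] v=[-0.3281]
Step 8: x=[5.2431] v=[-0.3685]
Step 9: x=[5.1821] v=[-0.4064]
Step 10: x=[5.1159] v=[-0.4416]
Step 11: x=[5.0448] v=[-0.4738]
Step 12: x=[4.9694] v=[-0.5028]
Step 13: x=[4.8901] v=[-0.5284]
Step 14: x=[4.8075] v=[-0.5505]
Step 15: x=[4.7222] v=[-0.5688]
Step 16: x=[4.6347] v=[-0.5833]
Step 17: x=[4.5456] v=[-0.5939]
Step 18: x=[4.4555] v=[-0.6005]
Step 19: x=[4.3651] v=[-0.6030]
Step 20: x=[4.2749] v=[-0.6014]
Step 21: x=[4.1855] v=[-0.5958]
Step 22: x=[4.0976] v=[-0.5861]
Step 23: x=[4.0117] v=[-0.5725]
Step 24: x=[3.9285] v=[-0.5550]
Step 25: x=[3.8484] v=[-0.5338]
Step 26: x=[3.7721] v=[-0.5090]
Step 27: x=[3.7000] v=[-0.4807]
Step 28: x=[3.6326] v=[-0.4492]
Step 29: x=[3.5704] v=[-0.4147]
Step 30: x=[3.5138] v=[-0.3774]
Step 31: x=[3.4632] v=[-0.3375]
Step 32: x=[3.4189] v=[-0.2954]
Step 33: x=[3.3812] v=[-0.2513]
Step 34: x=[3.3504] v=[-0.2055]
Step 35: x=[3.3267] v=[-0.1583]
Step 36: x=[3.3102] v=[-0.1100]
Step 37: x=[3.3011] v=[-0.0610]
Step 38: x=[3.2994] v=[-0.0115]
Step 39: x=[3.3051] v=[0.0380]
First v>=0 after going negative at step 39, time=5.8500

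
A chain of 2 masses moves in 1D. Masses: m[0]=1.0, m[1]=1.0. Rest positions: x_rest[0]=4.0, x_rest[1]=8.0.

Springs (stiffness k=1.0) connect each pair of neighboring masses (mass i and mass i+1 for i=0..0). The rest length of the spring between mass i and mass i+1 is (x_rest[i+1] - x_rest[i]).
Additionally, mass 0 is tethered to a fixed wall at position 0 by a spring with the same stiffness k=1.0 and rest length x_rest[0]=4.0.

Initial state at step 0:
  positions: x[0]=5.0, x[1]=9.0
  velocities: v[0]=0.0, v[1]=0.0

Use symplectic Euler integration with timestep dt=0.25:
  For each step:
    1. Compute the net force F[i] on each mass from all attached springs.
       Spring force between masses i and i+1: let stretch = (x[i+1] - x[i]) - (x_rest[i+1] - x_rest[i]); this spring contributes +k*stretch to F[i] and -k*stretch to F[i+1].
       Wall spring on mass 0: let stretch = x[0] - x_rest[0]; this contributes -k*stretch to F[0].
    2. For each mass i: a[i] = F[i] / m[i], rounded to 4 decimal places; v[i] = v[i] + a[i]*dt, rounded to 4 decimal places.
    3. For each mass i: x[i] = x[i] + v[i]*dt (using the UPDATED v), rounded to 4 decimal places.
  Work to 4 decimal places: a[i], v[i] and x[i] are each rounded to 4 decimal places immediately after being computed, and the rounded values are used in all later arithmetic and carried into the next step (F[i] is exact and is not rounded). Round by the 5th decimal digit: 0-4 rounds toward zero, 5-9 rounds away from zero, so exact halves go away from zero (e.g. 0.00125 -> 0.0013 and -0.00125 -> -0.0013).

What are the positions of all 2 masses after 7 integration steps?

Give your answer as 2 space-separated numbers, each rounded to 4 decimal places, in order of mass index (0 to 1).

Step 0: x=[5.0000 9.0000] v=[0.0000 0.0000]
Step 1: x=[4.9375 9.0000] v=[-0.2500 0.0000]
Step 2: x=[4.8203 8.9961] v=[-0.4688 -0.0156]
Step 3: x=[4.6628 8.9812] v=[-0.6299 -0.0596]
Step 4: x=[4.4838 8.9464] v=[-0.7160 -0.1392]
Step 5: x=[4.3035 8.8827] v=[-0.7213 -0.2549]
Step 6: x=[4.1404 8.7828] v=[-0.6524 -0.3997]
Step 7: x=[4.0087 8.6427] v=[-0.5269 -0.5603]

Answer: 4.0087 8.6427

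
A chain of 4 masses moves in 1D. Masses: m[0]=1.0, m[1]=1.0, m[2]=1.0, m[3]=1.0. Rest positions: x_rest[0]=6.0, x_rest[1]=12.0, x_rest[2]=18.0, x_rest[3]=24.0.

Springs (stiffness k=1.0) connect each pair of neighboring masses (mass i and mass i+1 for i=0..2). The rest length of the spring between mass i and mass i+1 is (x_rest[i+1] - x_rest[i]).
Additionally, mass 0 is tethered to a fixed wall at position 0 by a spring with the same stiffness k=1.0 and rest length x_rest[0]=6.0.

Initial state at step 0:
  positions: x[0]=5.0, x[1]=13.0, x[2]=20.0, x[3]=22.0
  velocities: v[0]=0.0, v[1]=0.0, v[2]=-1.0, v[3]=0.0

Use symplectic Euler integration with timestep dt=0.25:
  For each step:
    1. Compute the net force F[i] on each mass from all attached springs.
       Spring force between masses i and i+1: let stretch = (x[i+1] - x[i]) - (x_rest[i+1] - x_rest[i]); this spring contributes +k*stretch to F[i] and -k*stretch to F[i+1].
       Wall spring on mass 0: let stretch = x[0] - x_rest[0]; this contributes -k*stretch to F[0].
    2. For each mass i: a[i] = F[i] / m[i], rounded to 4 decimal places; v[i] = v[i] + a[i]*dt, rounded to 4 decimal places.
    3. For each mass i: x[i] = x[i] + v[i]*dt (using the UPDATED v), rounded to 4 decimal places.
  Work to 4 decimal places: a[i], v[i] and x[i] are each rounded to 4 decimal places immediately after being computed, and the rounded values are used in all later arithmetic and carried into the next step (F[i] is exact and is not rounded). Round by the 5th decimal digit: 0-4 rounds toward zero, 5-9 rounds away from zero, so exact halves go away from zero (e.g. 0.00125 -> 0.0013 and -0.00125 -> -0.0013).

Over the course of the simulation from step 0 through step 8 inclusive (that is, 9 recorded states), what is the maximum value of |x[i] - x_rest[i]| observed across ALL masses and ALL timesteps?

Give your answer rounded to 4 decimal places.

Answer: 2.5281

Derivation:
Step 0: x=[5.0000 13.0000 20.0000 22.0000] v=[0.0000 0.0000 -1.0000 0.0000]
Step 1: x=[5.1875 12.9375 19.4375 22.2500] v=[0.7500 -0.2500 -2.2500 1.0000]
Step 2: x=[5.5352 12.7969 18.6445 22.6992] v=[1.3906 -0.5625 -3.1719 1.7969]
Step 3: x=[5.9908 12.5679 17.7395 23.2700] v=[1.8222 -0.9160 -3.6201 2.2832]
Step 4: x=[6.4830 12.2511 16.8569 23.8702] v=[1.9688 -1.2674 -3.5304 2.4006]
Step 5: x=[6.9305 11.8616 16.1248 24.4070] v=[1.7901 -1.5580 -2.9285 2.1473]
Step 6: x=[7.2531 11.4304 15.6439 24.8012] v=[1.2903 -1.7250 -1.9238 1.5768]
Step 7: x=[7.3835 11.0014 15.4719 24.9981] v=[0.5214 -1.7160 -0.6879 0.7875]
Step 8: x=[7.2785 10.6257 15.6159 24.9746] v=[-0.4200 -1.5029 0.5760 -0.0941]
Max displacement = 2.5281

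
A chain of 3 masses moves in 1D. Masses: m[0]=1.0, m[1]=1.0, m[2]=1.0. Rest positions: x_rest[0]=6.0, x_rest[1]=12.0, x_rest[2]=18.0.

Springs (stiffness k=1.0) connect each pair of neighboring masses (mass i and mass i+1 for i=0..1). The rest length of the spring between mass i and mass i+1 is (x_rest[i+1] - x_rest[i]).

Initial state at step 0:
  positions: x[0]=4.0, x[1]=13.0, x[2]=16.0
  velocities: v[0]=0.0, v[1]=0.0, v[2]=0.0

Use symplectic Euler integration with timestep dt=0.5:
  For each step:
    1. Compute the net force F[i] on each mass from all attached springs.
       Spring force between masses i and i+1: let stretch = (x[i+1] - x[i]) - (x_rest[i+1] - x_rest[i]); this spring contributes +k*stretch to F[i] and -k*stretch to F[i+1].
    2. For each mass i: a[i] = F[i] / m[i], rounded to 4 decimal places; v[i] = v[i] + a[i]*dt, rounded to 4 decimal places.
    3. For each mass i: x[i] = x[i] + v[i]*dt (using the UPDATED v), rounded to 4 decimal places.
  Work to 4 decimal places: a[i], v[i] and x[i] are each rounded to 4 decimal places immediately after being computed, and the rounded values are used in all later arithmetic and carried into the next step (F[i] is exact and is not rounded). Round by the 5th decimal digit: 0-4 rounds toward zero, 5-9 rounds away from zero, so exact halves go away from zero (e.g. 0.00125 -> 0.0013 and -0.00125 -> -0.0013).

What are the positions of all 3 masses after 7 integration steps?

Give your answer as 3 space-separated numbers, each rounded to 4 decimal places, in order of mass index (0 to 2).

Answer: 3.9936 13.0129 15.9936

Derivation:
Step 0: x=[4.0000 13.0000 16.0000] v=[0.0000 0.0000 0.0000]
Step 1: x=[4.7500 11.5000 16.7500] v=[1.5000 -3.0000 1.5000]
Step 2: x=[5.6875 9.6250 17.6875] v=[1.8750 -3.7500 1.8750]
Step 3: x=[6.1094 8.7813 18.1094] v=[0.8438 -1.6875 0.8438]
Step 4: x=[5.6993 9.6016 17.6993] v=[-0.8203 1.6406 -0.8203]
Step 5: x=[4.7647 11.4708 16.7647] v=[-1.8692 3.7383 -1.8692]
Step 6: x=[4.0066 12.9869 16.0066] v=[-1.5162 3.0322 -1.5162]
Step 7: x=[3.9936 13.0129 15.9936] v=[-0.0261 0.0519 -0.0261]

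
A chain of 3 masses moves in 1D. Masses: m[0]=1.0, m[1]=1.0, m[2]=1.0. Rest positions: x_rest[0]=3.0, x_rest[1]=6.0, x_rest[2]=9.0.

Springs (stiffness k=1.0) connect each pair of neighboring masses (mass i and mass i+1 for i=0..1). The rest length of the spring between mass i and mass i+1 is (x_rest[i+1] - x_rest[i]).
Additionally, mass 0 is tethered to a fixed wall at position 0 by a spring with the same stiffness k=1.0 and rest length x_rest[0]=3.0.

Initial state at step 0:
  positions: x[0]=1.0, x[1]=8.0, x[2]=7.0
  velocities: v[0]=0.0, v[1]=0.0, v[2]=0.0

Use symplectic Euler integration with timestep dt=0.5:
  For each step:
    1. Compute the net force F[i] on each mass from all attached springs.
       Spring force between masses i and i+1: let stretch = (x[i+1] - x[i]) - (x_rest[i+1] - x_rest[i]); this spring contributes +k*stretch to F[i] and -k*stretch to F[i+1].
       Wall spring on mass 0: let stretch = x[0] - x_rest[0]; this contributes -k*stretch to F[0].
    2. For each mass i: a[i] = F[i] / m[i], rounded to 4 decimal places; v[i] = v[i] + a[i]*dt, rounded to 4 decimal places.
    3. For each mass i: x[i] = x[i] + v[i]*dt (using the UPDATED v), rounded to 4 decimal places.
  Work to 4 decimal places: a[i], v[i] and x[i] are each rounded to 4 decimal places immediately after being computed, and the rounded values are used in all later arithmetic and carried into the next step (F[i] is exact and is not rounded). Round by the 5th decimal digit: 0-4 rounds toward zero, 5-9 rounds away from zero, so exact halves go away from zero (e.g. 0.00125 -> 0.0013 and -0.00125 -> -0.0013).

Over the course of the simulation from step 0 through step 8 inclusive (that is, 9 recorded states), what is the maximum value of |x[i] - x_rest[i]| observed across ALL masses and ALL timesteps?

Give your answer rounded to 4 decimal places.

Step 0: x=[1.0000 8.0000 7.0000] v=[0.0000 0.0000 0.0000]
Step 1: x=[2.5000 6.0000 8.0000] v=[3.0000 -4.0000 2.0000]
Step 2: x=[4.2500 3.6250 9.2500] v=[3.5000 -4.7500 2.5000]
Step 3: x=[4.7813 2.8125 9.8438] v=[1.0625 -1.6250 1.1875]
Step 4: x=[3.6250 4.2501 9.4297] v=[-2.3126 2.8751 -0.8282]
Step 5: x=[1.7187 6.8263 8.4707] v=[-3.8126 5.1524 -1.9180]
Step 6: x=[0.6596 8.5367 7.8506] v=[-2.1182 3.4208 -1.2402]
Step 7: x=[1.4049 8.1063 8.1521] v=[1.4906 -0.8608 0.6029]
Step 8: x=[3.4744 6.0120 9.1921] v=[4.1389 -4.1886 2.0800]
Max displacement = 3.1875

Answer: 3.1875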